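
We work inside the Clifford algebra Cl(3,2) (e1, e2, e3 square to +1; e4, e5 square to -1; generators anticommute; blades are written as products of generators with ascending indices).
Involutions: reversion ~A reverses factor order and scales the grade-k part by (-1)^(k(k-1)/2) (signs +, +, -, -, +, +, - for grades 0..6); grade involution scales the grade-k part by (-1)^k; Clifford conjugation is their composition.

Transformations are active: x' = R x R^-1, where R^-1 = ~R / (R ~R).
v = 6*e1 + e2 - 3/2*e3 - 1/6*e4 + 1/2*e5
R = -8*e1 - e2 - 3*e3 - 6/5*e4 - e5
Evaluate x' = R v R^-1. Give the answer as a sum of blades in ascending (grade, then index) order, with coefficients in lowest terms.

~R = -8*e1 - e2 - 3*e3 - 6/5*e4 - e5, and R ~R = 1789/25, so R^-1 = ~R / (1789/25).
R v = -221/5 - 2*e1 e2 + 30*e1 e3 + 128/15*e1 e4 + 2*e1 e5 + 9/2*e2 e3 + 41/30*e2 e4 + 1/2*e2 e5 - 13/10*e3 e4 - 3*e3 e5 - 23/30*e4 e5
Answer: 6946/1789*e1 + 421/1789*e2 + 18627/3578*e3 + 17701/10734*e4 + 2631/3578*e5


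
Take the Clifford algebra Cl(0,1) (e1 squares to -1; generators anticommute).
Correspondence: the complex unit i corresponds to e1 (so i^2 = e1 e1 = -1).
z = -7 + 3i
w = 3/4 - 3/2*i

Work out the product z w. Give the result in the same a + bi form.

In blades: z = -7 + 3*e1, w = 3/4 - 3/2*e1.
Distribute z over w term by term (generator squares from the signature, products reordered to ascending indices): (-7)*w = -21/4 + 21/2*e1; (3*e1)*w = 9/2 + 9/4*e1.
Sum: -3/4 + 51/4*e1; translating back through the correspondence:
Answer: -3/4 + 51/4*i


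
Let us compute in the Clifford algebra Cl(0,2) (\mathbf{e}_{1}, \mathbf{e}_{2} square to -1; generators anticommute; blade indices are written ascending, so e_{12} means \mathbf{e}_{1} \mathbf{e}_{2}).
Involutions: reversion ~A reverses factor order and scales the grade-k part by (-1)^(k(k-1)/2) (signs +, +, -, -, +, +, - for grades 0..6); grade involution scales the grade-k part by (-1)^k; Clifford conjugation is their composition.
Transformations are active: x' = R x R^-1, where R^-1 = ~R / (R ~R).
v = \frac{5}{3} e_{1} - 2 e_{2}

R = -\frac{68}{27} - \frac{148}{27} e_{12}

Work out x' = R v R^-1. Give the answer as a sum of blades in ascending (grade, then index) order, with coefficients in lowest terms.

~R = -\frac{68}{27} + \frac{148}{27} e_{12}, and R ~R = \frac{26528}{729}, so R^-1 = ~R / (\frac{26528}{729}).
R v = -\frac{1228}{81} e_{1} - \frac{332}{81} e_{2}
Answer: \frac{358}{829} e_{1} + \frac{6385}{2487} e_{2}


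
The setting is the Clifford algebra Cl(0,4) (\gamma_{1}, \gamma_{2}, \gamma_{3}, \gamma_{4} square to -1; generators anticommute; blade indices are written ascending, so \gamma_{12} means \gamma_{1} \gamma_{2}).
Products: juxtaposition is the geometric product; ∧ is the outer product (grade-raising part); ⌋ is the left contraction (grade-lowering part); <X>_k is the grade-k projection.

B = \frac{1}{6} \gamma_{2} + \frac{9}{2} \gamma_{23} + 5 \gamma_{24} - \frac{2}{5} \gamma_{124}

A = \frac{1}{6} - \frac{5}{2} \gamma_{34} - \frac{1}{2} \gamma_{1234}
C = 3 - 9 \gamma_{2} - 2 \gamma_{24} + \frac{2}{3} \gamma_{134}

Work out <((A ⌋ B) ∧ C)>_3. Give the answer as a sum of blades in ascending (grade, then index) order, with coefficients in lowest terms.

step 1: \frac{1}{36} \gamma_{2} + \frac{3}{4} \gamma_{23} + \frac{5}{6} \gamma_{24} - \frac{1}{15} \gamma_{124}
step 2: \frac{1}{12} \gamma_{2} + \frac{9}{4} \gamma_{23} + \frac{5}{2} \gamma_{24} - \frac{1}{5} \gamma_{124} - \frac{1}{54} \gamma_{1234}
step 3: -\frac{1}{5} \gamma_{124}
Answer: -\frac{1}{5} \gamma_{124}


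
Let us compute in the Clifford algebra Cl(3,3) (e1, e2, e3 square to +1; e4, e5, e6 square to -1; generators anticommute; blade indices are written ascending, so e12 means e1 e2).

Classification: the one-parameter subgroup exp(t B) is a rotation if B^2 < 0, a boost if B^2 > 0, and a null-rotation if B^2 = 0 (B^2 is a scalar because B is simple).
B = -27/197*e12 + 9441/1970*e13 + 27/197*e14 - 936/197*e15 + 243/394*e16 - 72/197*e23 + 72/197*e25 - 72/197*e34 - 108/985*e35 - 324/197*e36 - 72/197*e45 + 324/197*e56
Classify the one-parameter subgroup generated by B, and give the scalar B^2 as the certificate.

B^2 term by term: the squares give (-27/197)^2*(e12)^2 + (9441/1970)^2*(e13)^2 + (27/197)^2*(e14)^2 + (-936/197)^2*(e15)^2 + (243/394)^2*(e16)^2 + (-72/197)^2*(e23)^2 + (72/197)^2*(e25)^2 + (-72/197)^2*(e34)^2 + (-108/985)^2*(e35)^2 + (-324/197)^2*(e36)^2 + (-72/197)^2*(e45)^2 + (324/197)^2*(e56)^2 = 729/38809*(-1) + 89132481/3880900*(-1) + 729/38809*(+1) + 876096/38809*(+1) + 59049/155236*(+1) + 5184/38809*(-1) + 5184/38809*(+1) + 5184/38809*(+1) + 11664/970225*(+1) + 104976/38809*(+1) + 5184/38809*(-1) + 104976/38809*(-1) = 0 (each basis 2-blade squares to minus the product of its generators' squares); cross terms between blades sharing an index anticommute and cancel; the commuting (index-disjoint) pairs give grade-4 terms 2*c*c'*(blade product), which cancel blade by blade — e1234: 3888/38809 - 3888/38809 = 0; e1235: 5832/194045 - 679752/194045 + 134784/38809 = 0; e1236: 17496/38809 - 17496/38809 = 0; e1245: 3888/38809 - 3888/38809 = 0; e1256: -17496/38809 + 17496/38809 = 0; e1345: -679752/194045 + 5832/194045 + 134784/38809 = 0; e1346: 17496/38809 - 17496/38809 = 0; e1356: 3058884/194045 - 606528/38809 - 26244/194045 = 0; e1456: 17496/38809 - 17496/38809 = 0; e2345: 10368/38809 - 10368/38809 = 0; e2356: -46656/38809 + 46656/38809 = 0; e3456: -46656/38809 + 46656/38809 = 0 — confirming B is simple. So B^2 = 0.
Answer: null-rotation, certificate B^2 = 0. Because 0 is invariant under every versor sandwich, the classification follows from its sign alone.


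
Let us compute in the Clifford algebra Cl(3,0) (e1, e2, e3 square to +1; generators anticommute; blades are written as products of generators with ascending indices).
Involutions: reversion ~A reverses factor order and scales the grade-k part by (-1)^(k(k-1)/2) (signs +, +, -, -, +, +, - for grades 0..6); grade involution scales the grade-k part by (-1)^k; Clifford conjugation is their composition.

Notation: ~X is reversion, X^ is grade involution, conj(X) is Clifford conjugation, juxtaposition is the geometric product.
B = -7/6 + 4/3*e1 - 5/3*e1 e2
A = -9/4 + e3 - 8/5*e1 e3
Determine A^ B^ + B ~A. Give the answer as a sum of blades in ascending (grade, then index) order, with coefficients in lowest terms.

first term: 21/8 + 3*e1 - 29/30*e3 + 15/4*e1 e2 + 8/15*e1 e3 + 8/3*e2 e3 + 5/3*e1 e2 e3
second term: 21/8 - 3*e1 + 29/30*e3 + 15/4*e1 e2 - 8/15*e1 e3 + 8/3*e2 e3 - 5/3*e1 e2 e3
Answer: 21/4 + 15/2*e1 e2 + 16/3*e2 e3


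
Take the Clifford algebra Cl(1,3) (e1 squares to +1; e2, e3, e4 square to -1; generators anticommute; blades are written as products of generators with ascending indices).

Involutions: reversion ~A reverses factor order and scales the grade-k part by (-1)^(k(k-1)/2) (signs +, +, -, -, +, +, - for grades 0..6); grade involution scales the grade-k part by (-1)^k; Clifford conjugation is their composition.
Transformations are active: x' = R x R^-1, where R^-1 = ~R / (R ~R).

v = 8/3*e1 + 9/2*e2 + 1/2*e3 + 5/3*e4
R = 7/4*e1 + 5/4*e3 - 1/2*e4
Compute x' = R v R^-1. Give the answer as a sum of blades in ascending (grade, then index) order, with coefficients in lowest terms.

~R = 7/4*e1 + 5/4*e3 - 1/2*e4, and R ~R = 5/4, so R^-1 = ~R / (5/4).
R v = 39/8 + 63/8*e1 e2 - 59/24*e1 e3 + 17/4*e1 e4 - 45/8*e2 e3 + 9/4*e2 e4 + 7/3*e3 e4
Answer: 659/60*e1 - 9/2*e2 + 37/4*e3 - 167/30*e4


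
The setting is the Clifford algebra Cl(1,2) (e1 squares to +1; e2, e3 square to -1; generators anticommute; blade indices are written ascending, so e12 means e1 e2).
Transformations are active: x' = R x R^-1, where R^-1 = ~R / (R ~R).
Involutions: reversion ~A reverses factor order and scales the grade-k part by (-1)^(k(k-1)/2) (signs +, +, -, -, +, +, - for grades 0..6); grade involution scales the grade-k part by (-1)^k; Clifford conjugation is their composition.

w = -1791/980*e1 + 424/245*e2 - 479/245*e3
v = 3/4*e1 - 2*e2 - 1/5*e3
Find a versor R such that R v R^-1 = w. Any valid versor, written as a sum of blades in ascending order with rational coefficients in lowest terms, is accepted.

Here q(v) = q(w) = -1391/400; the classical choice R = v + w = -264/245*e1 - 66/245*e2 - 528/245*e3 then realises v -> w under the sandwich.
Answer: -264/245*e1 - 66/245*e2 - 528/245*e3


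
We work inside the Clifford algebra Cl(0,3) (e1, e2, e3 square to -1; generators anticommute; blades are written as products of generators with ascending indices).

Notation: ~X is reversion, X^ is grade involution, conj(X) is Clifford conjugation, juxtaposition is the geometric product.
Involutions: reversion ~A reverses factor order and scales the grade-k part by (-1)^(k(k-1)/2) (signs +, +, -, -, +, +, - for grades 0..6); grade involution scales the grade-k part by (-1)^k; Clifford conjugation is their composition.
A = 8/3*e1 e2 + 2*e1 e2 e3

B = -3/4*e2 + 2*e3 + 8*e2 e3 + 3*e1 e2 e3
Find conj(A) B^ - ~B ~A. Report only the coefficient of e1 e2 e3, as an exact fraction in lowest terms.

first term: -6 - 14*e1 - 8*e3 + 4*e1 e2 + 137/6*e1 e3 + 16/3*e1 e2 e3
second term: 6 - 14*e1 - 8*e3 + 4*e1 e2 + 137/6*e1 e3 - 16/3*e1 e2 e3
Answer: 32/3


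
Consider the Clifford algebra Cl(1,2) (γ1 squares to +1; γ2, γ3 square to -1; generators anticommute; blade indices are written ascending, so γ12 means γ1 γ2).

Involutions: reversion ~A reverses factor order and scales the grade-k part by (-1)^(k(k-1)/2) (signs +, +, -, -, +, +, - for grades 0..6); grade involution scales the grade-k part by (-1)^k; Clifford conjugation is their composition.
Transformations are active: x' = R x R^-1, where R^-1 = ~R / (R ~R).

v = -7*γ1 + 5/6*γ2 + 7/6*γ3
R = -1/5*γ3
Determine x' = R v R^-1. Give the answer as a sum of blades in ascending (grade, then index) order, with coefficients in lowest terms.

~R = -1/5*γ3, and R ~R = -1/25, so R^-1 = ~R / (-1/25).
R v = 7/30 - 7/5*γ13 + 1/6*γ23
Answer: 7*γ1 - 5/6*γ2 + 7/6*γ3


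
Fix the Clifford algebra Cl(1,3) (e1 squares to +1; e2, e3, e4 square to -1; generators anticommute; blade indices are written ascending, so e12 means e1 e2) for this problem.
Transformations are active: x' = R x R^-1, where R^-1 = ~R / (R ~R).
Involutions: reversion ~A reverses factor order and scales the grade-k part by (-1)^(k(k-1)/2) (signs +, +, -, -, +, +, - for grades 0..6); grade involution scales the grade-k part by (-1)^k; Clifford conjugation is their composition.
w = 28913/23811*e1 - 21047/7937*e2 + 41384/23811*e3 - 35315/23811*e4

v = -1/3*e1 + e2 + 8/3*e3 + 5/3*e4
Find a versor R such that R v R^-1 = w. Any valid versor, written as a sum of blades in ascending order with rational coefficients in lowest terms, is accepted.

Here q(v) = q(w) = -97/9; the classical choice R = v + w = 6992/7937*e1 - 13110/7937*e2 + 34960/7937*e3 + 4370/23811*e4 then realises v -> w under the sandwich.
Answer: 6992/7937*e1 - 13110/7937*e2 + 34960/7937*e3 + 4370/23811*e4


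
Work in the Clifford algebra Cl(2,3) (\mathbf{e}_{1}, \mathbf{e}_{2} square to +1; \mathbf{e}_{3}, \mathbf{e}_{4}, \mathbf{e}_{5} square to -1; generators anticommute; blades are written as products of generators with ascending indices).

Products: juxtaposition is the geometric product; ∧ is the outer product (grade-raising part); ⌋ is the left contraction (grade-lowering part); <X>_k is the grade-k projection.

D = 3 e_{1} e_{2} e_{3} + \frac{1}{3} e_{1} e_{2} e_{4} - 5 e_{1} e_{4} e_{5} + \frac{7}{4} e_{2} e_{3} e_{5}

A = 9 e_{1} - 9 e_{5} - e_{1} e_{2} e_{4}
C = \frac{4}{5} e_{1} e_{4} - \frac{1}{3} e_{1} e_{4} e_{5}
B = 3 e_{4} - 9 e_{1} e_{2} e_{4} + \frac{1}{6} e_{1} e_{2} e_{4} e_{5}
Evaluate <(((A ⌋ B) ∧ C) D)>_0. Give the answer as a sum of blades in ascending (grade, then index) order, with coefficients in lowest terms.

step 1: 9 - \frac{1}{6} e_{5} - 81 e_{2} e_{4} - \frac{3}{2} e_{1} e_{2} e_{4} + \frac{3}{2} e_{2} e_{4} e_{5}
step 2: \frac{36}{5} e_{1} e_{4} - \frac{47}{15} e_{1} e_{4} e_{5}
step 3: -\frac{47}{3} - \frac{12}{5} e_{2} - 36 e_{5} - \frac{47}{45} e_{2} e_{5} - \frac{108}{5} e_{2} e_{3} e_{4} + \frac{329}{60} e_{1} e_{2} e_{3} e_{4} - \frac{47}{5} e_{2} e_{3} e_{4} e_{5} + \frac{63}{5} e_{1} e_{2} e_{3} e_{4} e_{5}
step 4: -\frac{47}{3}
Answer: -\frac{47}{3}


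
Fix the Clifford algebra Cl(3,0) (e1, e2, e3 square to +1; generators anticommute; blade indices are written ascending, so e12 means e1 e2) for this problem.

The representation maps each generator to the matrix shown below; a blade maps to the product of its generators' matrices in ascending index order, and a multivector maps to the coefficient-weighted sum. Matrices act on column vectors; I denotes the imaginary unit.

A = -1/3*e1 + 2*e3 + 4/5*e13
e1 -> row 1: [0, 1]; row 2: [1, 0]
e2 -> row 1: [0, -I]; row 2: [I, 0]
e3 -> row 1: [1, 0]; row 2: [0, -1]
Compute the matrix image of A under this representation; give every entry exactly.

Bivector images (products of the table entries): rho(e13) = rho(e1)rho(e3) = row 1: [0, -1]; row 2: [1, 0].
M = (-1/3)*rho(e1) + (2)*rho(e3) + (4/5)*rho(e13), summed entrywise:
Answer: row 1: [2, -17/15]; row 2: [7/15, -2]


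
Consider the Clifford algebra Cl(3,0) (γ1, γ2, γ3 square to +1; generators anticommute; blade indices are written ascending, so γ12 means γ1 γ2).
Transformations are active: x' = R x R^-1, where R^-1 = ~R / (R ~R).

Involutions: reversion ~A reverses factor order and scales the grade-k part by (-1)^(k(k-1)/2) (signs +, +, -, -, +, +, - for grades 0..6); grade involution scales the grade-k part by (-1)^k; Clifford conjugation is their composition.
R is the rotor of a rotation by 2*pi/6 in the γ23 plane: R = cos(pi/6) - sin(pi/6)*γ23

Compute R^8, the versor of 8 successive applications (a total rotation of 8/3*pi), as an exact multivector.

The rotor phase is half the rotation angle and phases add under composition, so 8 steps in the γ23 plane accumulate phase 8*(pi/6) = 4*pi/3: R^8 = cos(4*pi/3) - sin(4*pi/3)*γ23.
cos(4*pi/3) = -1/2 and sin(4*pi/3) = -sqrt(3)/2, so R^8 = -1/2 + sqrt(3)/2*γ23. The net rotation is 2/3*pi (after discarding 1 full turn, each of which contributes a factor -1 to the rotor); the rotor keeps the half-angle phase exactly.
Answer: -1/2 + sqrt(3)/2*γ23


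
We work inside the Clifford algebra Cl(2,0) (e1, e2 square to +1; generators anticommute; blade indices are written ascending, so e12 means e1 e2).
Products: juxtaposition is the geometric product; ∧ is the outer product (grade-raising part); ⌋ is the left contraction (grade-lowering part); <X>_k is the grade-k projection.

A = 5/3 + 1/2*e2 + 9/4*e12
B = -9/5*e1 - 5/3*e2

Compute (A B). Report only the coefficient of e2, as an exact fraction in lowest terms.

step 1: -5/6 - 27/4*e1 + 229/180*e2 + 9/10*e12
Answer: 229/180


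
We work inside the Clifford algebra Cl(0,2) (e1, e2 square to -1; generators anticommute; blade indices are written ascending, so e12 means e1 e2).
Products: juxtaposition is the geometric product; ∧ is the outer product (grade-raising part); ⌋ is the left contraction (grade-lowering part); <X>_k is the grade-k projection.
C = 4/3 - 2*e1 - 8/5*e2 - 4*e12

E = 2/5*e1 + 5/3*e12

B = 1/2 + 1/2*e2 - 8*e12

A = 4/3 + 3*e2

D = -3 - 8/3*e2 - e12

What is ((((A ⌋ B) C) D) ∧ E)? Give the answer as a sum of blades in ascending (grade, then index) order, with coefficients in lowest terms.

step 1: -5/6 - 24*e1 + 2/3*e2 - 32/3*e12
step 2: -4082/45 - 751/15*e1 - 652/9*e2 + 1298/45*e12
step 3: 14552/135 + 40441/135*e1 + 55237/135*e2 + 6196/45*e12
step 4: 29104/675*e1 + 32378/2025*e12
Answer: 29104/675*e1 + 32378/2025*e12


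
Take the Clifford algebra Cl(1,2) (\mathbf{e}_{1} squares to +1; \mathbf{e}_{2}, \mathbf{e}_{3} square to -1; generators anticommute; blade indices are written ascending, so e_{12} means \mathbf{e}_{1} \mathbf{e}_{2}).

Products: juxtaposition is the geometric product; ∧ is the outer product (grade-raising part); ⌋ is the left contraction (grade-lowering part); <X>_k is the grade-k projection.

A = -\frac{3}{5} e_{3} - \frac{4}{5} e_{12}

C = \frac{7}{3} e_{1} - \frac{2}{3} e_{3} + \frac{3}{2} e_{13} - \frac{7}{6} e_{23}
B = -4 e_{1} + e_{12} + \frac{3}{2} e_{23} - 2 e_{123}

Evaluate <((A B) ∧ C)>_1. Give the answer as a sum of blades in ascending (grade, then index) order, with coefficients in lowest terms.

step 1: -\frac{4}{5} - \frac{41}{10} e_{2} + \frac{8}{5} e_{3} - \frac{6}{5} e_{12} - \frac{6}{5} e_{13} - \frac{3}{5} e_{123}
step 2: -\frac{28}{15} e_{1} + \frac{8}{15} e_{3} + \frac{287}{30} e_{12} - \frac{74}{15} e_{13} + \frac{11}{3} e_{23} + \frac{139}{20} e_{123}
step 3: -\frac{28}{15} e_{1} + \frac{8}{15} e_{3}
Answer: -\frac{28}{15} e_{1} + \frac{8}{15} e_{3}


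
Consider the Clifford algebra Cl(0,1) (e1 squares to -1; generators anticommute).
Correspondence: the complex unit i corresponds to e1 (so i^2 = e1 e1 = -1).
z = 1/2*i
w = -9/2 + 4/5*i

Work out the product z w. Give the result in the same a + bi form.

In blades: z = 1/2*e1, w = -9/2 + 4/5*e1.
Distribute z over w term by term (generator squares from the signature, products reordered to ascending indices): (1/2*e1)*w = -2/5 - 9/4*e1.
Sum: -2/5 - 9/4*e1; translating back through the correspondence:
Answer: -2/5 - 9/4*i


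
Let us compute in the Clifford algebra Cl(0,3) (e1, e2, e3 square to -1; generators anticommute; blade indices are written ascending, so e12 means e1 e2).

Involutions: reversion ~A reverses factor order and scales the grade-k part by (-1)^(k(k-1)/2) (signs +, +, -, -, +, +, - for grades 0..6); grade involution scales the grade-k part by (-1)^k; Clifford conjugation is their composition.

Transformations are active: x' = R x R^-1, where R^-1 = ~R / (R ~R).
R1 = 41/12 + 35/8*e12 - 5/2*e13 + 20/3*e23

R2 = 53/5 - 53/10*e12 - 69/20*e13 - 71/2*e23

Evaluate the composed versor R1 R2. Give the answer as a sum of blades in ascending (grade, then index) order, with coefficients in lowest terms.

Distribute over the terms of R1 (each basis-blade product reordered to ascending indices, repeated generators contracted through their squares):
(41/12) R2 = 2173/60 - 2173/120*e12 - 943/80*e13 - 2911/24*e23
(35/8*e12) R2 = 371/16 + 371/8*e12 + 2485/16*e13 - 483/32*e23
(-5/2*e13) R2 = -69/8 + 355/4*e12 - 53/2*e13 - 53/4*e23
(20/3*e23) R2 = 710/3 + 23*e12 - 106/3*e13 + 212/3*e23
Summing the partial products and collecting blades:
Answer: 68987/240 + 8401/60*e12 + 9803/120*e13 - 2527/32*e23


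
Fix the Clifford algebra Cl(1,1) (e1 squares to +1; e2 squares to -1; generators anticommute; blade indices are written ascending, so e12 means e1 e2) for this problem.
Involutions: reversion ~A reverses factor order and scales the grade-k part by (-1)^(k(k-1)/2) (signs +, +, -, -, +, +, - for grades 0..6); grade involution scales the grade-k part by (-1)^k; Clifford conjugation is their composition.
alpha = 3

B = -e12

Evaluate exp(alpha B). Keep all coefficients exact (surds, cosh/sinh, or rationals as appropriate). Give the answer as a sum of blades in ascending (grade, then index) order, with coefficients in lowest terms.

B^2 = (-1)^2*(e12)^2 = 1*(+1) = 1 (a basis 2-blade squares to minus the product of its generators' squares).
B^2 = 1 — a positive square means the series sums to a boost: l = 1, alpha*l = 3, so exp(alpha B) = cosh(3) + (sinh(3)/1)*B = cosh(3) + (sinh(3))*B.
Answer: cosh(3) - sinh(3)*e12


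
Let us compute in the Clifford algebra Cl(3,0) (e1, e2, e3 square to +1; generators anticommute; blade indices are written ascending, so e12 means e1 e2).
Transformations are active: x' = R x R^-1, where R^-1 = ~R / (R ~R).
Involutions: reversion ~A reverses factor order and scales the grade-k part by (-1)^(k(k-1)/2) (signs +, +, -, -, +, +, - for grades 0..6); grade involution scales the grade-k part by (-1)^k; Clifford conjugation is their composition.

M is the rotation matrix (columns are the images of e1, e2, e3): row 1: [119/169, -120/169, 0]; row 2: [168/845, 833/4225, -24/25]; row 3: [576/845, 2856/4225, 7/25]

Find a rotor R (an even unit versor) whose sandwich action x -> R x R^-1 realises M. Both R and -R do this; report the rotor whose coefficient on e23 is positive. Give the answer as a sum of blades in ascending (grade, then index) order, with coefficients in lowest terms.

Method: write R = a + b12*e12 + b13*e13 + b23*e23 with a^2 + b12^2 + b13^2 + b23^2 = 1 (so R^-1 = ~R). Expanding the columns R e_j ~R gives tr M = 4a^2 - 1 and, from the antisymmetric part, M21 - M12 = -4a*b12, M13 - M31 = 4a*b13, M32 - M23 = -4a*b23.
Here tr M = 4991/4225, so a^2 = (1 + tr M)/4 = 2304/4225 and a = ±48/65. Taking a = 48/65: M21 - M12 = 768/845, M13 - M31 = -576/845, M32 - M23 = 6912/4225, giving b12 = -4/13, b13 = -3/13, b23 = -36/65, i.e. R = 48/65 - 4/13*e12 - 3/13*e13 - 36/65*e23.
Its e23 coefficient is negative, so report the other preimage -R.
Answer: -48/65 + 4/13*e12 + 3/13*e13 + 36/65*e23. Recall the cover is two-to-one: with M of trace 4991/4225, both preimages act alike, and the stated e23 sign chooses the sheet.


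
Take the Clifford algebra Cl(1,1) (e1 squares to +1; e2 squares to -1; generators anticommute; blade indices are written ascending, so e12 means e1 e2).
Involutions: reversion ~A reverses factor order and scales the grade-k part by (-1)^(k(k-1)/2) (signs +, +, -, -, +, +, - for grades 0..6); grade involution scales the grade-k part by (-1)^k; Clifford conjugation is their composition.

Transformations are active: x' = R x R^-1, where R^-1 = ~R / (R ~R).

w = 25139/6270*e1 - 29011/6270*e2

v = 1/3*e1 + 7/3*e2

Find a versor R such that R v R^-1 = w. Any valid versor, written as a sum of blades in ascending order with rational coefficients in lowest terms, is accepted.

A norm check does it: q(v) = q(w) = -16/3, hence R = v + w = 27229/6270*e1 - 14381/6270*e2 realises the map — parallel part kept, (v - w)/2 negated, v carried to w.
Answer: 27229/6270*e1 - 14381/6270*e2


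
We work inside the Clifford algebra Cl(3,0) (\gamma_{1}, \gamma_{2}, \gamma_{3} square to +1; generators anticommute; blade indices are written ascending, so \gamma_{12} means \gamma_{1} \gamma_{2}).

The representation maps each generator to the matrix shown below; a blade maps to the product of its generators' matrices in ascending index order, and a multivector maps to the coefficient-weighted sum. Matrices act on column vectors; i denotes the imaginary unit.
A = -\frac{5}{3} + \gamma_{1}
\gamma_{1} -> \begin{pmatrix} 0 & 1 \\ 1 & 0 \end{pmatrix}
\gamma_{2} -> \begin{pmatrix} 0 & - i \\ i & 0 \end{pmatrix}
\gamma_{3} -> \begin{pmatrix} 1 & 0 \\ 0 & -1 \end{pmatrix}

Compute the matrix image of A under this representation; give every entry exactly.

M = (-\frac{5}{3})*1 + (1)*rho(\gamma_{1}), summed entrywise (1 is the identity matrix):
Answer: \begin{pmatrix} - \frac{5}{3} & 1 \\ 1 & - \frac{5}{3} \end{pmatrix}


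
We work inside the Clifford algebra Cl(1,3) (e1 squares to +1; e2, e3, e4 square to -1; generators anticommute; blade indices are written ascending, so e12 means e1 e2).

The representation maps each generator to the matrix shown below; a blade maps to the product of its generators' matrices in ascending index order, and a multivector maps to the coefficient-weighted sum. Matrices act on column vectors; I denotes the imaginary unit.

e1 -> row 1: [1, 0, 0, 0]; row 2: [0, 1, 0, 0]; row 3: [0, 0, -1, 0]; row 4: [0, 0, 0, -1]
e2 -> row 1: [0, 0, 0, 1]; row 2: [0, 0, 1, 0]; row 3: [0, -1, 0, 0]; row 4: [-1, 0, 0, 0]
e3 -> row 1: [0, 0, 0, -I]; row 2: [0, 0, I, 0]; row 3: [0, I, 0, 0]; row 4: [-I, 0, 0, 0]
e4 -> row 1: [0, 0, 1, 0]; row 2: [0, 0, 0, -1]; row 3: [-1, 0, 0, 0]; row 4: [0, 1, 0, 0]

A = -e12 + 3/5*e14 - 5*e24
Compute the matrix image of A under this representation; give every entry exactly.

Bivector images (products of the table entries): rho(e12) = rho(e1)rho(e2) = row 1: [0, 0, 0, 1]; row 2: [0, 0, 1, 0]; row 3: [0, 1, 0, 0]; row 4: [1, 0, 0, 0]; rho(e14) = rho(e1)rho(e4) = row 1: [0, 0, 1, 0]; row 2: [0, 0, 0, -1]; row 3: [1, 0, 0, 0]; row 4: [0, -1, 0, 0]; rho(e24) = rho(e2)rho(e4) = row 1: [0, 1, 0, 0]; row 2: [-1, 0, 0, 0]; row 3: [0, 0, 0, 1]; row 4: [0, 0, -1, 0].
M = (-1)*rho(e12) + (3/5)*rho(e14) + (-5)*rho(e24), summed entrywise:
Answer: row 1: [0, -5, 3/5, -1]; row 2: [5, 0, -1, -3/5]; row 3: [3/5, -1, 0, -5]; row 4: [-1, -3/5, 5, 0]


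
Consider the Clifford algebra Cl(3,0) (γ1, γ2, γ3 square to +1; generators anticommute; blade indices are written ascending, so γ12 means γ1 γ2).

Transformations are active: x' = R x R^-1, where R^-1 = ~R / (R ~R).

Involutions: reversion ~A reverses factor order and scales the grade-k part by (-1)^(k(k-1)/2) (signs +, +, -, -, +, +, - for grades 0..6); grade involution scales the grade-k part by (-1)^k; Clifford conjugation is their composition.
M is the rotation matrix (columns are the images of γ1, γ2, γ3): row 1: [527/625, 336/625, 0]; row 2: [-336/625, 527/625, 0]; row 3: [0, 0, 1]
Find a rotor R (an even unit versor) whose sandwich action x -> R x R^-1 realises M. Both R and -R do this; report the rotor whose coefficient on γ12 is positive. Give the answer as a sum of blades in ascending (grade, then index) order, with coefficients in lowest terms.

Method: write R = a + b12*γ12 + b13*γ13 + b23*γ23 with a^2 + b12^2 + b13^2 + b23^2 = 1 (so R^-1 = ~R). Expanding the columns R e_j ~R gives tr M = 4a^2 - 1 and, from the antisymmetric part, M21 - M12 = -4a*b12, M13 - M31 = 4a*b13, M32 - M23 = -4a*b23.
Here tr M = 1679/625, so a^2 = (1 + tr M)/4 = 576/625 and a = ±24/25. Taking a = 24/25: M21 - M12 = -672/625, M13 - M31 = 0, M32 - M23 = 0, giving b12 = 7/25, b13 = 0, b23 = 0, i.e. R = 24/25 + 7/25*γ12.
Its γ12 coefficient is already positive.
Answer: 24/25 + 7/25*γ12. Key observation: the double cover Spin(3) -> SO(3) sends R and -R to the same matrix (trace 1679/625 here), so the stated sign of the γ12 coefficient is what selects one sheet.


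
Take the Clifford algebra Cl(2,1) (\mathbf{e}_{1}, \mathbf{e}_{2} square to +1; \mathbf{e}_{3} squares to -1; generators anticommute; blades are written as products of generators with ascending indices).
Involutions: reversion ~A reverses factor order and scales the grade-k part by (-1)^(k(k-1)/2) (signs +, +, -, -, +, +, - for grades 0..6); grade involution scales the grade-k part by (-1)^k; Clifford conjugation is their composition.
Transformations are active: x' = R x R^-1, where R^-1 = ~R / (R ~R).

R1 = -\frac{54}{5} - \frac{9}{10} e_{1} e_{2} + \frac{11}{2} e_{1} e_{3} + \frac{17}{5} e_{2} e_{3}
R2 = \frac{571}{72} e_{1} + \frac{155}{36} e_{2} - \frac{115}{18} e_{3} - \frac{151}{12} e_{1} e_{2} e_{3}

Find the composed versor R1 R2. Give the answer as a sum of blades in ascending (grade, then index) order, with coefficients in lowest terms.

Distribute over the terms of R1 (each basis-blade product reordered to ascending indices, repeated generators contracted through their squares):
(-\frac{54}{5}) R2 = -\frac{1713}{20} e_{1} - \frac{93}{2} e_{2} + 69 e_{3} + \frac{1359}{10} e_{1} e_{2} e_{3}
(-\frac{9}{10} e_{1} e_{2}) R2 = -\frac{31}{8} e_{1} + \frac{571}{80} e_{2} - \frac{453}{40} e_{3} + \frac{23}{4} e_{1} e_{2} e_{3}
(\frac{11}{2} e_{1} e_{3}) R2 = \frac{1265}{36} e_{1} + \frac{1661}{24} e_{2} - \frac{6281}{144} e_{3} - \frac{1705}{72} e_{1} e_{2} e_{3}
(\frac{17}{5} e_{2} e_{3}) R2 = -\frac{2567}{60} e_{1} + \frac{391}{18} e_{2} - \frac{527}{36} e_{3} + \frac{9707}{360} e_{1} e_{2} e_{3}
Summing the partial products and collecting blades:
Answer: -\frac{34981}{360} e_{1} + \frac{37129}{720} e_{2} - \frac{419}{720} e_{3} + \frac{2174}{15} e_{1} e_{2} e_{3}


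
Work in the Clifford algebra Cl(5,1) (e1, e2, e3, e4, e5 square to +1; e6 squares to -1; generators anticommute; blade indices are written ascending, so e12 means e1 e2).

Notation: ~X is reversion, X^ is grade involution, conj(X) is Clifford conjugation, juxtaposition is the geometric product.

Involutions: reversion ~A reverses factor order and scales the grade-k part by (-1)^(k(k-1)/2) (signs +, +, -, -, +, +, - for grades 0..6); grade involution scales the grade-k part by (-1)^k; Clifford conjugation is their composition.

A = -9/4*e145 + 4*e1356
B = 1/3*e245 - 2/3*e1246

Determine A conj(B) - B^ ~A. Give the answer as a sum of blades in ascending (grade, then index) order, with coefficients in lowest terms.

first term: 3/4*e12 - 3/2*e256 + 8/3*e2345 + 4/3*e12346
second term: -3/4*e12 + 3/2*e256 + 8/3*e2345 + 4/3*e12346
Answer: 3/2*e12 - 3*e256


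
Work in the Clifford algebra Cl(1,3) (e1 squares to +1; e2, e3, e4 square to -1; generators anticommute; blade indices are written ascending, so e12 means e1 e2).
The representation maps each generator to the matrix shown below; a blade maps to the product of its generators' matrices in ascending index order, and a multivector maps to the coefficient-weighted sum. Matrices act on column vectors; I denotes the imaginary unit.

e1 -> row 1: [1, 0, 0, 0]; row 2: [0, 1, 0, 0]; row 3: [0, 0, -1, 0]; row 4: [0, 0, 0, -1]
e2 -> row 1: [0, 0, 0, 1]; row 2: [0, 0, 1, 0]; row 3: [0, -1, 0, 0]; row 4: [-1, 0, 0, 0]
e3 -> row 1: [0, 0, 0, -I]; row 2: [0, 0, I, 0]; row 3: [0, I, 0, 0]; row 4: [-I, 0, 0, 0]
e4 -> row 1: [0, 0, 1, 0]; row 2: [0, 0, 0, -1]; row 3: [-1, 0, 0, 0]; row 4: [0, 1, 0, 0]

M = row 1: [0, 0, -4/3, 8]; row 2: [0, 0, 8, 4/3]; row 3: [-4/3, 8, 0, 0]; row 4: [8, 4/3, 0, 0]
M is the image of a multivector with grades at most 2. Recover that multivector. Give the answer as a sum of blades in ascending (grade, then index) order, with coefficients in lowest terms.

Method: the blade images are trace-orthogonal — tr(rho(e_A) rho(e_B)^-1) = 4 if A = B and 0 otherwise — and rho(e_A)^-1 = (e_A)^2 * rho(e_A) with (e_A)^2 = +1 or -1, so the coefficient of e_A in the preimage is (e_A)^2 * tr(M rho(e_A))/4.
Nonzero projections over blades of grade <= 2: e12: (e12)^2 = +1, tr(M rho(e12)) = 32, coefficient 8; e14: (e14)^2 = +1, tr(M rho(e14)) = -16/3, coefficient -4/3. Every other blade of grade <= 2 projects to 0.
Answer: 8*e12 - 4/3*e14


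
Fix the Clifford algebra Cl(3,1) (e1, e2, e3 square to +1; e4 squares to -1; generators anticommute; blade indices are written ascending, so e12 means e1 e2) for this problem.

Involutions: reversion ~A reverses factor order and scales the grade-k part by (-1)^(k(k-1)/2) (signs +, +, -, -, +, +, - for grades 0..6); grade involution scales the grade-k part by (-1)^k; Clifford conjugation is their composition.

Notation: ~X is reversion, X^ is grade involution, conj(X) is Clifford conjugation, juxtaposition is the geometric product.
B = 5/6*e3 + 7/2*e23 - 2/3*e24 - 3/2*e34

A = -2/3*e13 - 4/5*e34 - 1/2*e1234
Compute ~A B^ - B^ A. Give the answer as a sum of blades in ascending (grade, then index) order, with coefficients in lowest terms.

first term: -6/5 - 5/9*e1 + 2/3*e4 - 19/12*e12 - 1/3*e13 + 3/4*e14 + 8/15*e23 - 14/5*e24 - 5/12*e124 + 4/9*e1234
second term: 6/5 - 5/9*e1 + 2/3*e4 - 19/12*e12 - 1/3*e13 + 3/4*e14 + 8/15*e23 - 14/5*e24 + 5/12*e124 - 4/9*e1234
Answer: -12/5 - 5/6*e124 + 8/9*e1234


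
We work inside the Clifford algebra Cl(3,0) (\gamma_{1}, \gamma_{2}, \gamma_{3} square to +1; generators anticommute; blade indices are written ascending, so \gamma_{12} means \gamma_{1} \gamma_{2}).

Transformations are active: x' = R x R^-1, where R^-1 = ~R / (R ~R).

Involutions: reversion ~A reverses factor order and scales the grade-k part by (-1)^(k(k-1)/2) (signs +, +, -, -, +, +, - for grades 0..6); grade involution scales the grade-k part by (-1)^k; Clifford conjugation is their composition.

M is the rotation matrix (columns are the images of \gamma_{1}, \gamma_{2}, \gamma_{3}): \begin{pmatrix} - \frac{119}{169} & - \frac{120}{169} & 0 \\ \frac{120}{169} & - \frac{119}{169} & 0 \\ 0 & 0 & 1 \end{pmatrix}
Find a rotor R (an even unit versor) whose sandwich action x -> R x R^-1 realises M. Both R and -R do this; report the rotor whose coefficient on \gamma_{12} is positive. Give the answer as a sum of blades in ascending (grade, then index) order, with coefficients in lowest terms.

Method: write R = a + b12*\gamma_{12} + b13*\gamma_{13} + b23*\gamma_{23} with a^2 + b12^2 + b13^2 + b23^2 = 1 (so R^-1 = ~R). Expanding the columns R e_j ~R gives tr M = 4a^2 - 1 and, from the antisymmetric part, M21 - M12 = -4a*b12, M13 - M31 = 4a*b13, M32 - M23 = -4a*b23.
Here tr M = -\frac{69}{169}, so a^2 = (1 + tr M)/4 = \frac{25}{169} and a = ±\frac{5}{13}. Taking a = \frac{5}{13}: M21 - M12 = \frac{240}{169}, M13 - M31 = 0, M32 - M23 = 0, giving b12 = -\frac{12}{13}, b13 = 0, b23 = 0, i.e. R = \frac{5}{13} - \frac{12}{13} \gamma_{12}.
Its \gamma_{12} coefficient is negative, so report the other preimage -R.
Answer: -\frac{5}{13} + \frac{12}{13} \gamma_{12}. Key observation: the double cover Spin(3) -> SO(3) sends R and -R to the same matrix (trace -\frac{69}{169} here), so the stated sign of the \gamma_{12} coefficient is what selects one sheet.


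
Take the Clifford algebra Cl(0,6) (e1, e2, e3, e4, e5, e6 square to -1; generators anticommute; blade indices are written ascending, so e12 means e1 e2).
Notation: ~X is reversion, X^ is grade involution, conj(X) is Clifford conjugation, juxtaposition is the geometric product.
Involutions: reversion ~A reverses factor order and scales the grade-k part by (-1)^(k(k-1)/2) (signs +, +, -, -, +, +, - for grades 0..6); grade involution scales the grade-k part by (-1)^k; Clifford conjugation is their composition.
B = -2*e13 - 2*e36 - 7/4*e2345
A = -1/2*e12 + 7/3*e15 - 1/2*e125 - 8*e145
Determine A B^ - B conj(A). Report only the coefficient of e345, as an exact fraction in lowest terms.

first term: e23 + 14/3*e35 - 14*e123 - 7/8*e134 + e235 - 16*e345 - 49/12*e1234 + e1236 - 7/8*e1345 + 14/3*e1356 - e12356 + 16*e13456
second term: e23 + 14/3*e35 - 14*e123 - 7/8*e134 - e235 + 16*e345 - 49/12*e1234 - e1236 - 7/8*e1345 - 14/3*e1356 - e12356 + 16*e13456
Answer: -32


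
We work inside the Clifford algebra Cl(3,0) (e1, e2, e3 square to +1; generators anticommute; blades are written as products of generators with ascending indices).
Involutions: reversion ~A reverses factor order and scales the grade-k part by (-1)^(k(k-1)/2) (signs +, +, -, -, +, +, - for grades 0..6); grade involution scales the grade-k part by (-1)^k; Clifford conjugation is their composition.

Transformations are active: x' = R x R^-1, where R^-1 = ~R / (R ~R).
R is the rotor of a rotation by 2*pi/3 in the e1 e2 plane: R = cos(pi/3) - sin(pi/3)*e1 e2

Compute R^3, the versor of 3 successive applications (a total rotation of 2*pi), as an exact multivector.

Rotor phase runs at HALF the rotation angle; powers of one rotor simply add phase, so after 3 steps in e1 e2 the phase is 3*pi/3 = pi and R^3 = cos(pi) - sin(pi)*e1 e2.
cos(pi) = -1 and sin(pi) = 0, so R^3 = -1. The total rotation 2*pi is 1 full turn, so every vector returns to itself, yet the rotor is -1, on the OTHER sheet of the double cover (an odd number of 2*pi turns).
Answer: -1


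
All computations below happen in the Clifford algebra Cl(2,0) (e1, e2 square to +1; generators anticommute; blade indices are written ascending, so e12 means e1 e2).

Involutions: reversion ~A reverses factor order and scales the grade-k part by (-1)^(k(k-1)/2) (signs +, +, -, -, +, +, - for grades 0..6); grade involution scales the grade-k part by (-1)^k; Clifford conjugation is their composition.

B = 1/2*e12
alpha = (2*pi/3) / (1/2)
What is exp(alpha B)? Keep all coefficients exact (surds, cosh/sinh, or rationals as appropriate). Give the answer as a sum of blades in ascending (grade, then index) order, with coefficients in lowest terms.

B^2 = (1/2)^2*(e12)^2 = 1/4*(-1) = -1/4 (a basis 2-blade squares to minus the product of its generators' squares).
B^2 = -1/4 — a negative square means the series sums to a rotation: l = 1/2, alpha*l = 2*pi/3, so exp(alpha B) = cos(2*pi/3) + (sin(2*pi/3)/(1/2))*B = -1/2 + (sqrt(3))*B.
Answer: -1/2 + sqrt(3)/2*e12


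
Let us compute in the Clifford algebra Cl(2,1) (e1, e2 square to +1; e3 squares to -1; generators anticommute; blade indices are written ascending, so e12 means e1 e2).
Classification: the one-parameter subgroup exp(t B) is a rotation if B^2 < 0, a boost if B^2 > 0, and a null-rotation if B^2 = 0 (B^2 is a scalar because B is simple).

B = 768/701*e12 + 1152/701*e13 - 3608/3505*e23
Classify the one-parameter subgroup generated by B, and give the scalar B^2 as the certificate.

B^2 term by term: the squares give (768/701)^2*(e12)^2 + (1152/701)^2*(e13)^2 + (-3608/3505)^2*(e23)^2 = 589824/491401*(-1) + 1327104/491401*(+1) + 13017664/12285025*(+1) = 64/25 (each basis 2-blade squares to minus the product of its generators' squares); cross terms between blades sharing an index anticommute and cancel. So B^2 = 64/25.
Answer: boost, certificate B^2 = 64/25. Because 64/25 is invariant under every versor sandwich, the classification follows from its sign alone.


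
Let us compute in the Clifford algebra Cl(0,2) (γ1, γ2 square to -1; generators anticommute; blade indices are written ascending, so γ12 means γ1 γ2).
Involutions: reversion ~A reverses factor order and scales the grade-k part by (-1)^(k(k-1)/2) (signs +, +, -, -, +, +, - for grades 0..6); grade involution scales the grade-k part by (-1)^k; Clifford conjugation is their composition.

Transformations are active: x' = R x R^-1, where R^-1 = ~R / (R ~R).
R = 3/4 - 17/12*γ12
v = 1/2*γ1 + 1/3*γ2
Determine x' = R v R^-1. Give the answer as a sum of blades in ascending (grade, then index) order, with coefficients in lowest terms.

~R = 3/4 + 17/12*γ12, and R ~R = 185/72, so R^-1 = ~R / (185/72).
R v = 61/72*γ1 - 11/24*γ2
Answer: -1/185*γ1 - 667/1110*γ2


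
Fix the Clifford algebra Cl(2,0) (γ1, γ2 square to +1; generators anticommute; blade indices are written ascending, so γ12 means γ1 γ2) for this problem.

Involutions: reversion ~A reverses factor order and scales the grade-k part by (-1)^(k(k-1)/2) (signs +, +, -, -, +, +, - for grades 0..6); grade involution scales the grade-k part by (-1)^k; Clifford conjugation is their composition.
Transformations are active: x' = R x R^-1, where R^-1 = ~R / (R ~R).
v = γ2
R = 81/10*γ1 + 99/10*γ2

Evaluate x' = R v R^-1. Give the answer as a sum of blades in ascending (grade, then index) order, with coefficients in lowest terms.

~R = 81/10*γ1 + 99/10*γ2, and R ~R = 8181/50, so R^-1 = ~R / (8181/50).
R v = 99/10 + 81/10*γ12
Answer: 99/101*γ1 + 20/101*γ2


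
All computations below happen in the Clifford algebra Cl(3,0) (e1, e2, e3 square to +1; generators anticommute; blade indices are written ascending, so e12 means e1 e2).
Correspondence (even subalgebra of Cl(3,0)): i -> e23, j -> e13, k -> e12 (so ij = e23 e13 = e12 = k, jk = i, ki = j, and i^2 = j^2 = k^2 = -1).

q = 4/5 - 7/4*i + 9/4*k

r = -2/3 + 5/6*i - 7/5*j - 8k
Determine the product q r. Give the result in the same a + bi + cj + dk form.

In blades: q = 4/5 + 9/4*e12 - 7/4*e23, r = -2/3 - 8*e12 - 7/5*e13 + 5/6*e23.
Distribute q over r term by term (generator squares from the signature, products reordered to ascending indices): (4/5)*r = -8/15 - 32/5*e12 - 28/25*e13 + 2/3*e23; (9/4*e12)*r = 18 - 3/2*e12 + 15/8*e13 + 63/20*e23; (-7/4*e23)*r = 35/24 + 49/20*e12 - 14*e13 + 7/6*e23.
Sum: 757/40 - 109/20*e12 - 2649/200*e13 + 299/60*e23; translating back through the correspondence:
Answer: 757/40 + 299/60*i - 2649/200*j - 109/20*k


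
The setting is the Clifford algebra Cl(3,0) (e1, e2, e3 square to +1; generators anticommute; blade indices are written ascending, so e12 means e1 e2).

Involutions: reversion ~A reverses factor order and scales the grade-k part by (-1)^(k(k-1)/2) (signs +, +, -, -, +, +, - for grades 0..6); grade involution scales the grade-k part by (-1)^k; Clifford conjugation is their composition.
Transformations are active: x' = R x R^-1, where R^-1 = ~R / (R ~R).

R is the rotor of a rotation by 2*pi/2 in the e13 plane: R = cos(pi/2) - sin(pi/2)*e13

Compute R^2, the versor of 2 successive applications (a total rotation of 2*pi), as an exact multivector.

Half-angle bookkeeping: 2 applications in e13 add up to rotor phase 2*pi/2 = pi, so R^2 = cos(pi) - sin(pi)*e13.
cos(pi) = -1 and sin(pi) = 0, so R^2 = -1. The total rotation 2*pi is 1 full turn, so every vector returns to itself, yet the rotor is -1, on the OTHER sheet of the double cover (an odd number of 2*pi turns).
Answer: -1
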